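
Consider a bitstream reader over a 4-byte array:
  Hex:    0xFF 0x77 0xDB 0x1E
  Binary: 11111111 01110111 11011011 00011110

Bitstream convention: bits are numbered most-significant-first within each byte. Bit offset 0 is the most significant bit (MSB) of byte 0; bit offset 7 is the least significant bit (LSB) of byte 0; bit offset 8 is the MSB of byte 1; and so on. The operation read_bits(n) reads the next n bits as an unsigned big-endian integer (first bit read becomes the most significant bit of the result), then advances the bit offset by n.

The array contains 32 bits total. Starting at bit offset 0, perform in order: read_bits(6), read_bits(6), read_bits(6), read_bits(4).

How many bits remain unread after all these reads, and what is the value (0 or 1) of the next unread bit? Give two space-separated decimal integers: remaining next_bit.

Read 1: bits[0:6] width=6 -> value=63 (bin 111111); offset now 6 = byte 0 bit 6; 26 bits remain
Read 2: bits[6:12] width=6 -> value=55 (bin 110111); offset now 12 = byte 1 bit 4; 20 bits remain
Read 3: bits[12:18] width=6 -> value=31 (bin 011111); offset now 18 = byte 2 bit 2; 14 bits remain
Read 4: bits[18:22] width=4 -> value=6 (bin 0110); offset now 22 = byte 2 bit 6; 10 bits remain

Answer: 10 1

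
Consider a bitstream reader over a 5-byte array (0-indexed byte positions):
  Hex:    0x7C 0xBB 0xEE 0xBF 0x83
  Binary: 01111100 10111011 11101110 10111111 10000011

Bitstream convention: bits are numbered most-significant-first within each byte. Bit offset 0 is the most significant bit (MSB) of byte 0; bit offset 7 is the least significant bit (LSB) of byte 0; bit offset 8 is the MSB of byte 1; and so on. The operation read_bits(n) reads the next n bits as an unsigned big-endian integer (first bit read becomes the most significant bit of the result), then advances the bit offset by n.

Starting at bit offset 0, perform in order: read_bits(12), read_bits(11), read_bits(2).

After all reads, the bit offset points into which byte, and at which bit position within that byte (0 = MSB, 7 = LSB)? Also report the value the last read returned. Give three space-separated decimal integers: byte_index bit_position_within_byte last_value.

Read 1: bits[0:12] width=12 -> value=1995 (bin 011111001011); offset now 12 = byte 1 bit 4; 28 bits remain
Read 2: bits[12:23] width=11 -> value=1527 (bin 10111110111); offset now 23 = byte 2 bit 7; 17 bits remain
Read 3: bits[23:25] width=2 -> value=1 (bin 01); offset now 25 = byte 3 bit 1; 15 bits remain

Answer: 3 1 1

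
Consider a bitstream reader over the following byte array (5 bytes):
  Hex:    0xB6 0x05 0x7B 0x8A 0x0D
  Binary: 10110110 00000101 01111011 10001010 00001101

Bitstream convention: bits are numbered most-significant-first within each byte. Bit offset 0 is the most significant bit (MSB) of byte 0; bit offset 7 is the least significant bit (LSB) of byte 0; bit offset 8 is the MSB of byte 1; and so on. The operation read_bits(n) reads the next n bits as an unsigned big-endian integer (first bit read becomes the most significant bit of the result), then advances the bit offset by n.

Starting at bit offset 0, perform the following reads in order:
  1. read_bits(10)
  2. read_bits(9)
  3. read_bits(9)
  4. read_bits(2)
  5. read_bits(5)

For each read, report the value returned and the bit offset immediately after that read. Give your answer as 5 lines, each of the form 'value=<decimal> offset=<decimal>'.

Read 1: bits[0:10] width=10 -> value=728 (bin 1011011000); offset now 10 = byte 1 bit 2; 30 bits remain
Read 2: bits[10:19] width=9 -> value=43 (bin 000101011); offset now 19 = byte 2 bit 3; 21 bits remain
Read 3: bits[19:28] width=9 -> value=440 (bin 110111000); offset now 28 = byte 3 bit 4; 12 bits remain
Read 4: bits[28:30] width=2 -> value=2 (bin 10); offset now 30 = byte 3 bit 6; 10 bits remain
Read 5: bits[30:35] width=5 -> value=16 (bin 10000); offset now 35 = byte 4 bit 3; 5 bits remain

Answer: value=728 offset=10
value=43 offset=19
value=440 offset=28
value=2 offset=30
value=16 offset=35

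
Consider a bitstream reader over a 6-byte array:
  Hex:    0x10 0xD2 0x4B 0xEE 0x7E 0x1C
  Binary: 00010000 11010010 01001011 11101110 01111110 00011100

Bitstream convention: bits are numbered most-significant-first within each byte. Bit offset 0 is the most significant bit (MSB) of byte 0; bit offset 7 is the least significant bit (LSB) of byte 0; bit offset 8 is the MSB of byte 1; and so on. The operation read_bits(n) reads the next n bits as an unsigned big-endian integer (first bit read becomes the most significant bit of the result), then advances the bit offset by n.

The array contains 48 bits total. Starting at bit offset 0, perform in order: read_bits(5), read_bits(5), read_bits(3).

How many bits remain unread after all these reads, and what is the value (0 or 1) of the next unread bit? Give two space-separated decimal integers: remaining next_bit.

Answer: 35 0

Derivation:
Read 1: bits[0:5] width=5 -> value=2 (bin 00010); offset now 5 = byte 0 bit 5; 43 bits remain
Read 2: bits[5:10] width=5 -> value=3 (bin 00011); offset now 10 = byte 1 bit 2; 38 bits remain
Read 3: bits[10:13] width=3 -> value=2 (bin 010); offset now 13 = byte 1 bit 5; 35 bits remain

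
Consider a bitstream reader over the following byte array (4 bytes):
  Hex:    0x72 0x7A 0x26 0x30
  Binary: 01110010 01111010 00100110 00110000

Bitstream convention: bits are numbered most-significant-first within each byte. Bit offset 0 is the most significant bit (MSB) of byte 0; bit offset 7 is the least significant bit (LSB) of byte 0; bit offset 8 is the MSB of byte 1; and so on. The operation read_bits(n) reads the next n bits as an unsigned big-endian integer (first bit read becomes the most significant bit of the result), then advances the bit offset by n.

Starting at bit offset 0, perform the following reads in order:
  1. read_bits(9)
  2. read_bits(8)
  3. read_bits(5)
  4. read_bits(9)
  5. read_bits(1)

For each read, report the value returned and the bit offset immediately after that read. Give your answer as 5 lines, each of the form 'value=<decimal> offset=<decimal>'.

Answer: value=228 offset=9
value=244 offset=17
value=9 offset=22
value=280 offset=31
value=0 offset=32

Derivation:
Read 1: bits[0:9] width=9 -> value=228 (bin 011100100); offset now 9 = byte 1 bit 1; 23 bits remain
Read 2: bits[9:17] width=8 -> value=244 (bin 11110100); offset now 17 = byte 2 bit 1; 15 bits remain
Read 3: bits[17:22] width=5 -> value=9 (bin 01001); offset now 22 = byte 2 bit 6; 10 bits remain
Read 4: bits[22:31] width=9 -> value=280 (bin 100011000); offset now 31 = byte 3 bit 7; 1 bits remain
Read 5: bits[31:32] width=1 -> value=0 (bin 0); offset now 32 = byte 4 bit 0; 0 bits remain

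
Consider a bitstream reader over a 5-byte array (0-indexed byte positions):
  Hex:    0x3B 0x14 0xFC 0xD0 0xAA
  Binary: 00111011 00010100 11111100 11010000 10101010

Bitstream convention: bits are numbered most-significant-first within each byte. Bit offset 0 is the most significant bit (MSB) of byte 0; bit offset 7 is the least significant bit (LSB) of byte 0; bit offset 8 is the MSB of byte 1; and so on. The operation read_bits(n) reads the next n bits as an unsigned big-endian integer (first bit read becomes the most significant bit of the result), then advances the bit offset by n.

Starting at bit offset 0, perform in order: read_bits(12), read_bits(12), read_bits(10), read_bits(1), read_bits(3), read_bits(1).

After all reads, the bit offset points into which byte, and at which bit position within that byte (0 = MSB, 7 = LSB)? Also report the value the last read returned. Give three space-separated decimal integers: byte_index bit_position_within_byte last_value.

Answer: 4 7 1

Derivation:
Read 1: bits[0:12] width=12 -> value=945 (bin 001110110001); offset now 12 = byte 1 bit 4; 28 bits remain
Read 2: bits[12:24] width=12 -> value=1276 (bin 010011111100); offset now 24 = byte 3 bit 0; 16 bits remain
Read 3: bits[24:34] width=10 -> value=834 (bin 1101000010); offset now 34 = byte 4 bit 2; 6 bits remain
Read 4: bits[34:35] width=1 -> value=1 (bin 1); offset now 35 = byte 4 bit 3; 5 bits remain
Read 5: bits[35:38] width=3 -> value=2 (bin 010); offset now 38 = byte 4 bit 6; 2 bits remain
Read 6: bits[38:39] width=1 -> value=1 (bin 1); offset now 39 = byte 4 bit 7; 1 bits remain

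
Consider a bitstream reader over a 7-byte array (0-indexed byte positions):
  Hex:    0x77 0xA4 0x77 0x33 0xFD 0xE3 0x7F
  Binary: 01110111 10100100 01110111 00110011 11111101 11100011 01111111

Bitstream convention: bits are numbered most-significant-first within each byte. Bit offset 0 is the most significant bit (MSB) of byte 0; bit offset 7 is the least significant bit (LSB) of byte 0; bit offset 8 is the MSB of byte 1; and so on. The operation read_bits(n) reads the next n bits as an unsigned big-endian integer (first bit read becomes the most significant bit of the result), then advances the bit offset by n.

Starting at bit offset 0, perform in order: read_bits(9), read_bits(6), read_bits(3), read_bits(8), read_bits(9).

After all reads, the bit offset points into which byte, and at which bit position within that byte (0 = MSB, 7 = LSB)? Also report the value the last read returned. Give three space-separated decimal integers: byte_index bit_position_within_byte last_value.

Read 1: bits[0:9] width=9 -> value=239 (bin 011101111); offset now 9 = byte 1 bit 1; 47 bits remain
Read 2: bits[9:15] width=6 -> value=18 (bin 010010); offset now 15 = byte 1 bit 7; 41 bits remain
Read 3: bits[15:18] width=3 -> value=1 (bin 001); offset now 18 = byte 2 bit 2; 38 bits remain
Read 4: bits[18:26] width=8 -> value=220 (bin 11011100); offset now 26 = byte 3 bit 2; 30 bits remain
Read 5: bits[26:35] width=9 -> value=415 (bin 110011111); offset now 35 = byte 4 bit 3; 21 bits remain

Answer: 4 3 415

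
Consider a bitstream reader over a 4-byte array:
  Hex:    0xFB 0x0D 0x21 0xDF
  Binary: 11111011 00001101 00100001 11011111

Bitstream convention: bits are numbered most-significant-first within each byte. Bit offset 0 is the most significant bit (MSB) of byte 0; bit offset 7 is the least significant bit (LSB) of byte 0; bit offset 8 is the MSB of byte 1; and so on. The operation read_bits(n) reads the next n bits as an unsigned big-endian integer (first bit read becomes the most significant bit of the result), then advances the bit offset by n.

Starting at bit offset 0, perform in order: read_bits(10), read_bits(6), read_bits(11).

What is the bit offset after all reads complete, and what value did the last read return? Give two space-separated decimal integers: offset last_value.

Answer: 27 270

Derivation:
Read 1: bits[0:10] width=10 -> value=1004 (bin 1111101100); offset now 10 = byte 1 bit 2; 22 bits remain
Read 2: bits[10:16] width=6 -> value=13 (bin 001101); offset now 16 = byte 2 bit 0; 16 bits remain
Read 3: bits[16:27] width=11 -> value=270 (bin 00100001110); offset now 27 = byte 3 bit 3; 5 bits remain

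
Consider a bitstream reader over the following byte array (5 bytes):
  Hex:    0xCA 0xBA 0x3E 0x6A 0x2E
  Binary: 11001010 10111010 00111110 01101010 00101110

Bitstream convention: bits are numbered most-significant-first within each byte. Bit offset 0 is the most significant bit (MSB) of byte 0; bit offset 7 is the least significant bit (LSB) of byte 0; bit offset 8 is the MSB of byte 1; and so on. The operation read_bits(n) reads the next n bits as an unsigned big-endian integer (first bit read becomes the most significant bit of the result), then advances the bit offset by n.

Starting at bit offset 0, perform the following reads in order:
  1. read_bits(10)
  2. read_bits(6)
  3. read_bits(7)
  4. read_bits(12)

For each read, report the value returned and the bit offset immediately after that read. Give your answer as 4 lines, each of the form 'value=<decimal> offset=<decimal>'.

Read 1: bits[0:10] width=10 -> value=810 (bin 1100101010); offset now 10 = byte 1 bit 2; 30 bits remain
Read 2: bits[10:16] width=6 -> value=58 (bin 111010); offset now 16 = byte 2 bit 0; 24 bits remain
Read 3: bits[16:23] width=7 -> value=31 (bin 0011111); offset now 23 = byte 2 bit 7; 17 bits remain
Read 4: bits[23:35] width=12 -> value=849 (bin 001101010001); offset now 35 = byte 4 bit 3; 5 bits remain

Answer: value=810 offset=10
value=58 offset=16
value=31 offset=23
value=849 offset=35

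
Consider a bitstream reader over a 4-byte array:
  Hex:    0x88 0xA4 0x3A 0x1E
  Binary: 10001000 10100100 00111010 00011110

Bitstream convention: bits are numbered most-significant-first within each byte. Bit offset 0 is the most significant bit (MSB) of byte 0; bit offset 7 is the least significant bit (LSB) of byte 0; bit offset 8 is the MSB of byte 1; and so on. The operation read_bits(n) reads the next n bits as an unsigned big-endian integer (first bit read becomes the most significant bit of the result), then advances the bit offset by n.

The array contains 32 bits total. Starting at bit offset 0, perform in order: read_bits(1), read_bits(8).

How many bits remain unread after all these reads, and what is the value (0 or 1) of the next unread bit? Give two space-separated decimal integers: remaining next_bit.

Read 1: bits[0:1] width=1 -> value=1 (bin 1); offset now 1 = byte 0 bit 1; 31 bits remain
Read 2: bits[1:9] width=8 -> value=17 (bin 00010001); offset now 9 = byte 1 bit 1; 23 bits remain

Answer: 23 0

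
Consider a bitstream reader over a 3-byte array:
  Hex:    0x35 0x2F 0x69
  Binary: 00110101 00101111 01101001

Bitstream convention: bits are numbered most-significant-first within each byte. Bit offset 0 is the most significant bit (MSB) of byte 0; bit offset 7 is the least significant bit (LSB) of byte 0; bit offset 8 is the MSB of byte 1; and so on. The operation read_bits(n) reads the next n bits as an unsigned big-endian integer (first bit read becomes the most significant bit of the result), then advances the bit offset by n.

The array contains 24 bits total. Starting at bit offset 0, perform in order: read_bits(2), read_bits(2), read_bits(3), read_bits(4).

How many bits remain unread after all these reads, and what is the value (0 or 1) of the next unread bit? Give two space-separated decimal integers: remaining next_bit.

Answer: 13 0

Derivation:
Read 1: bits[0:2] width=2 -> value=0 (bin 00); offset now 2 = byte 0 bit 2; 22 bits remain
Read 2: bits[2:4] width=2 -> value=3 (bin 11); offset now 4 = byte 0 bit 4; 20 bits remain
Read 3: bits[4:7] width=3 -> value=2 (bin 010); offset now 7 = byte 0 bit 7; 17 bits remain
Read 4: bits[7:11] width=4 -> value=9 (bin 1001); offset now 11 = byte 1 bit 3; 13 bits remain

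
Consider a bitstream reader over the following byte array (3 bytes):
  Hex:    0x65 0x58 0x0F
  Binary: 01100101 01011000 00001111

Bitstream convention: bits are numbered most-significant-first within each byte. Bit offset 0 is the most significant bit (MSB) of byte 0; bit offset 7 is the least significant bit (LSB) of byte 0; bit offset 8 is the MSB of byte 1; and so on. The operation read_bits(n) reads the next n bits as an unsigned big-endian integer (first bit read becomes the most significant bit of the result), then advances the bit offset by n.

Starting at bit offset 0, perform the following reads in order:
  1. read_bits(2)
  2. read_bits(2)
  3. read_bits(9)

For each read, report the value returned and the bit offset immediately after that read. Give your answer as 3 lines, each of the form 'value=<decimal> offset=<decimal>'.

Read 1: bits[0:2] width=2 -> value=1 (bin 01); offset now 2 = byte 0 bit 2; 22 bits remain
Read 2: bits[2:4] width=2 -> value=2 (bin 10); offset now 4 = byte 0 bit 4; 20 bits remain
Read 3: bits[4:13] width=9 -> value=171 (bin 010101011); offset now 13 = byte 1 bit 5; 11 bits remain

Answer: value=1 offset=2
value=2 offset=4
value=171 offset=13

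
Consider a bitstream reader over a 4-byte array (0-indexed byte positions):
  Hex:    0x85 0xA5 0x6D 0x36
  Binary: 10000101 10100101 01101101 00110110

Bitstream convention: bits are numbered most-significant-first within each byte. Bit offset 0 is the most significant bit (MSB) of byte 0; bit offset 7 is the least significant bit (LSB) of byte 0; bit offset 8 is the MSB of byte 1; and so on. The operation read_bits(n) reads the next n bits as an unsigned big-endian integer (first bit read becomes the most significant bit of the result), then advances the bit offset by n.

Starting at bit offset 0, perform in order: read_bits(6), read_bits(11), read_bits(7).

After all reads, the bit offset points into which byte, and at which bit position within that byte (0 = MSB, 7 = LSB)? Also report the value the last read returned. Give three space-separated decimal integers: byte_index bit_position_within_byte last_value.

Answer: 3 0 109

Derivation:
Read 1: bits[0:6] width=6 -> value=33 (bin 100001); offset now 6 = byte 0 bit 6; 26 bits remain
Read 2: bits[6:17] width=11 -> value=842 (bin 01101001010); offset now 17 = byte 2 bit 1; 15 bits remain
Read 3: bits[17:24] width=7 -> value=109 (bin 1101101); offset now 24 = byte 3 bit 0; 8 bits remain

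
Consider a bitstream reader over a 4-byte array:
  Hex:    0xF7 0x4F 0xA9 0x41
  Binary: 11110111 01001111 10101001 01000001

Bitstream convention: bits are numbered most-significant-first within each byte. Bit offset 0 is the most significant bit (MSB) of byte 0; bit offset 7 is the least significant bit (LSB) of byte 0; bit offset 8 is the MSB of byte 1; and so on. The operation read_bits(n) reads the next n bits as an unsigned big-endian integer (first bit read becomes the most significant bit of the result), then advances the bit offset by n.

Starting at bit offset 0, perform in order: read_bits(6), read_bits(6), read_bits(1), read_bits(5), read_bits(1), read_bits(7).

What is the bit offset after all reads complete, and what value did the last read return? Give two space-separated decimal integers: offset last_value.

Answer: 26 37

Derivation:
Read 1: bits[0:6] width=6 -> value=61 (bin 111101); offset now 6 = byte 0 bit 6; 26 bits remain
Read 2: bits[6:12] width=6 -> value=52 (bin 110100); offset now 12 = byte 1 bit 4; 20 bits remain
Read 3: bits[12:13] width=1 -> value=1 (bin 1); offset now 13 = byte 1 bit 5; 19 bits remain
Read 4: bits[13:18] width=5 -> value=30 (bin 11110); offset now 18 = byte 2 bit 2; 14 bits remain
Read 5: bits[18:19] width=1 -> value=1 (bin 1); offset now 19 = byte 2 bit 3; 13 bits remain
Read 6: bits[19:26] width=7 -> value=37 (bin 0100101); offset now 26 = byte 3 bit 2; 6 bits remain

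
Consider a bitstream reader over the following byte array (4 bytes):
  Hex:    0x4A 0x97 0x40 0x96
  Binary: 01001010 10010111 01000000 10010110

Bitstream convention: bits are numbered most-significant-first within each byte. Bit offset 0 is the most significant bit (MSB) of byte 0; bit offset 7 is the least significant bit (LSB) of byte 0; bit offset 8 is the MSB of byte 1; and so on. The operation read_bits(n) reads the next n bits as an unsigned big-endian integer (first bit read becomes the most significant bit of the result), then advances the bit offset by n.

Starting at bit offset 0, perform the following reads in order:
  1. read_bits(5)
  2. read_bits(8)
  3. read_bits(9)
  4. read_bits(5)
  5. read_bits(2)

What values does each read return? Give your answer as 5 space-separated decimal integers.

Read 1: bits[0:5] width=5 -> value=9 (bin 01001); offset now 5 = byte 0 bit 5; 27 bits remain
Read 2: bits[5:13] width=8 -> value=82 (bin 01010010); offset now 13 = byte 1 bit 5; 19 bits remain
Read 3: bits[13:22] width=9 -> value=464 (bin 111010000); offset now 22 = byte 2 bit 6; 10 bits remain
Read 4: bits[22:27] width=5 -> value=4 (bin 00100); offset now 27 = byte 3 bit 3; 5 bits remain
Read 5: bits[27:29] width=2 -> value=2 (bin 10); offset now 29 = byte 3 bit 5; 3 bits remain

Answer: 9 82 464 4 2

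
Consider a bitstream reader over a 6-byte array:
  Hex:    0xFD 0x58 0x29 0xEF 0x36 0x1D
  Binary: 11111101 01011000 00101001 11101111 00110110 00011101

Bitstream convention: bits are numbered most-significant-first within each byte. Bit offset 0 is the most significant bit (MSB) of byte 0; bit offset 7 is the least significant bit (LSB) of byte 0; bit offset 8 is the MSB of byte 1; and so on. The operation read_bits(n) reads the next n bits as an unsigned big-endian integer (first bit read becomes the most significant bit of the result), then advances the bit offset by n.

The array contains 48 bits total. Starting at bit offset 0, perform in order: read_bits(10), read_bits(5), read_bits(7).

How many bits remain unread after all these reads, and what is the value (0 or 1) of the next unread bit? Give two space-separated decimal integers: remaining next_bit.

Answer: 26 0

Derivation:
Read 1: bits[0:10] width=10 -> value=1013 (bin 1111110101); offset now 10 = byte 1 bit 2; 38 bits remain
Read 2: bits[10:15] width=5 -> value=12 (bin 01100); offset now 15 = byte 1 bit 7; 33 bits remain
Read 3: bits[15:22] width=7 -> value=10 (bin 0001010); offset now 22 = byte 2 bit 6; 26 bits remain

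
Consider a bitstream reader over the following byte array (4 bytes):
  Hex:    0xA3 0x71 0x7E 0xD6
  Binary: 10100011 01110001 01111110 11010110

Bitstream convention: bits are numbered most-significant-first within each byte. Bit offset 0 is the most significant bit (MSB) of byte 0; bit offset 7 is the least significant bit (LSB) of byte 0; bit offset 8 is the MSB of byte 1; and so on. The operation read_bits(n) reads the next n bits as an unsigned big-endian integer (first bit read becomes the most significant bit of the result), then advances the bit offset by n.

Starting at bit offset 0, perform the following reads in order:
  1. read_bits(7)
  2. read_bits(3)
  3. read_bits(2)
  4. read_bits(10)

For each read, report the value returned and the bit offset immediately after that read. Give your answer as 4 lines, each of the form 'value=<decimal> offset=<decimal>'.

Answer: value=81 offset=7
value=5 offset=10
value=3 offset=12
value=95 offset=22

Derivation:
Read 1: bits[0:7] width=7 -> value=81 (bin 1010001); offset now 7 = byte 0 bit 7; 25 bits remain
Read 2: bits[7:10] width=3 -> value=5 (bin 101); offset now 10 = byte 1 bit 2; 22 bits remain
Read 3: bits[10:12] width=2 -> value=3 (bin 11); offset now 12 = byte 1 bit 4; 20 bits remain
Read 4: bits[12:22] width=10 -> value=95 (bin 0001011111); offset now 22 = byte 2 bit 6; 10 bits remain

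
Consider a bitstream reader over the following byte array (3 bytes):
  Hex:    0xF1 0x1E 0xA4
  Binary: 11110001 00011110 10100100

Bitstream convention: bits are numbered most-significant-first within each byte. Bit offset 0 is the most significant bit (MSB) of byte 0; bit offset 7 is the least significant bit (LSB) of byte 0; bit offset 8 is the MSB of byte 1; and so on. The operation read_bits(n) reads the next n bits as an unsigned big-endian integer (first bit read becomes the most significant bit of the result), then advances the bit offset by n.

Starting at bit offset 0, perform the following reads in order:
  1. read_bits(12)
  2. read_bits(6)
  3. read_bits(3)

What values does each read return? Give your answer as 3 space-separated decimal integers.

Read 1: bits[0:12] width=12 -> value=3857 (bin 111100010001); offset now 12 = byte 1 bit 4; 12 bits remain
Read 2: bits[12:18] width=6 -> value=58 (bin 111010); offset now 18 = byte 2 bit 2; 6 bits remain
Read 3: bits[18:21] width=3 -> value=4 (bin 100); offset now 21 = byte 2 bit 5; 3 bits remain

Answer: 3857 58 4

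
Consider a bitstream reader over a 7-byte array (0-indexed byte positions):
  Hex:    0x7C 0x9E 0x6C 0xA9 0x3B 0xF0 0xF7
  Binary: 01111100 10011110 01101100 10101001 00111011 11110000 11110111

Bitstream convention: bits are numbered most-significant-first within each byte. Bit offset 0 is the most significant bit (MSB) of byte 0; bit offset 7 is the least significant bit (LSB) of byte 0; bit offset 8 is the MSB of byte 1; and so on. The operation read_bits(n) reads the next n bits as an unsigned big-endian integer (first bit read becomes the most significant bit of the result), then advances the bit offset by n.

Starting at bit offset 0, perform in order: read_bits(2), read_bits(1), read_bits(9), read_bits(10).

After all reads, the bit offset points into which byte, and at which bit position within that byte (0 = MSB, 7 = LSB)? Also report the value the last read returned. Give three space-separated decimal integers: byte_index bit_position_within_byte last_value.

Answer: 2 6 923

Derivation:
Read 1: bits[0:2] width=2 -> value=1 (bin 01); offset now 2 = byte 0 bit 2; 54 bits remain
Read 2: bits[2:3] width=1 -> value=1 (bin 1); offset now 3 = byte 0 bit 3; 53 bits remain
Read 3: bits[3:12] width=9 -> value=457 (bin 111001001); offset now 12 = byte 1 bit 4; 44 bits remain
Read 4: bits[12:22] width=10 -> value=923 (bin 1110011011); offset now 22 = byte 2 bit 6; 34 bits remain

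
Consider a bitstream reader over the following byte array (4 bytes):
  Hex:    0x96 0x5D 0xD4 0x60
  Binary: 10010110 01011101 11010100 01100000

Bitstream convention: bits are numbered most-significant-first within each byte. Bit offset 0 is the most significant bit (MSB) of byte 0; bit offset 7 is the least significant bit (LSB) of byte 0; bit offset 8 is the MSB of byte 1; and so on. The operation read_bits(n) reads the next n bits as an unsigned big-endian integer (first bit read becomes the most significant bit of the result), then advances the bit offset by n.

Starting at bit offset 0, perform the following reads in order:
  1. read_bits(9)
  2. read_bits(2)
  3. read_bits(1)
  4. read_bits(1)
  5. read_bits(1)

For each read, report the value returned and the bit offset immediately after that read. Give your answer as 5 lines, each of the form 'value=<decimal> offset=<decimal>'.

Read 1: bits[0:9] width=9 -> value=300 (bin 100101100); offset now 9 = byte 1 bit 1; 23 bits remain
Read 2: bits[9:11] width=2 -> value=2 (bin 10); offset now 11 = byte 1 bit 3; 21 bits remain
Read 3: bits[11:12] width=1 -> value=1 (bin 1); offset now 12 = byte 1 bit 4; 20 bits remain
Read 4: bits[12:13] width=1 -> value=1 (bin 1); offset now 13 = byte 1 bit 5; 19 bits remain
Read 5: bits[13:14] width=1 -> value=1 (bin 1); offset now 14 = byte 1 bit 6; 18 bits remain

Answer: value=300 offset=9
value=2 offset=11
value=1 offset=12
value=1 offset=13
value=1 offset=14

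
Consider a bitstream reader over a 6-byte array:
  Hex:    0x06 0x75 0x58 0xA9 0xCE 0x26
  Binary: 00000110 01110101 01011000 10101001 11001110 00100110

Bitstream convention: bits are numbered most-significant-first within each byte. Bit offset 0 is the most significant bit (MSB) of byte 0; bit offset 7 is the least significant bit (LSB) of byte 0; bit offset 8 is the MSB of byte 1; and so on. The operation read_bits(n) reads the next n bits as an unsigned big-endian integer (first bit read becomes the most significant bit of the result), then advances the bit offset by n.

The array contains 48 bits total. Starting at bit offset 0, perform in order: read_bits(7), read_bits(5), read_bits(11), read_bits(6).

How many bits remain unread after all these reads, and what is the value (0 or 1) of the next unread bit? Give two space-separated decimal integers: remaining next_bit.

Read 1: bits[0:7] width=7 -> value=3 (bin 0000011); offset now 7 = byte 0 bit 7; 41 bits remain
Read 2: bits[7:12] width=5 -> value=7 (bin 00111); offset now 12 = byte 1 bit 4; 36 bits remain
Read 3: bits[12:23] width=11 -> value=684 (bin 01010101100); offset now 23 = byte 2 bit 7; 25 bits remain
Read 4: bits[23:29] width=6 -> value=21 (bin 010101); offset now 29 = byte 3 bit 5; 19 bits remain

Answer: 19 0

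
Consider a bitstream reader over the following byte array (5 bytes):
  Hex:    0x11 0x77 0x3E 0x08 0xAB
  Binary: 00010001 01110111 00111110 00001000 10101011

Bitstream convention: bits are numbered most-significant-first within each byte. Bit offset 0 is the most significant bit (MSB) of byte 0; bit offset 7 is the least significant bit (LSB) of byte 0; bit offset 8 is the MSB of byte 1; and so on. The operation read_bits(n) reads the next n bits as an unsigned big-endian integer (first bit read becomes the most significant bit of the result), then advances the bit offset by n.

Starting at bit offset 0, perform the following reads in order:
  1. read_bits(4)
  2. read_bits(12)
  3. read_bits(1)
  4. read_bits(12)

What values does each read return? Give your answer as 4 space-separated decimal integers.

Answer: 1 375 0 1985

Derivation:
Read 1: bits[0:4] width=4 -> value=1 (bin 0001); offset now 4 = byte 0 bit 4; 36 bits remain
Read 2: bits[4:16] width=12 -> value=375 (bin 000101110111); offset now 16 = byte 2 bit 0; 24 bits remain
Read 3: bits[16:17] width=1 -> value=0 (bin 0); offset now 17 = byte 2 bit 1; 23 bits remain
Read 4: bits[17:29] width=12 -> value=1985 (bin 011111000001); offset now 29 = byte 3 bit 5; 11 bits remain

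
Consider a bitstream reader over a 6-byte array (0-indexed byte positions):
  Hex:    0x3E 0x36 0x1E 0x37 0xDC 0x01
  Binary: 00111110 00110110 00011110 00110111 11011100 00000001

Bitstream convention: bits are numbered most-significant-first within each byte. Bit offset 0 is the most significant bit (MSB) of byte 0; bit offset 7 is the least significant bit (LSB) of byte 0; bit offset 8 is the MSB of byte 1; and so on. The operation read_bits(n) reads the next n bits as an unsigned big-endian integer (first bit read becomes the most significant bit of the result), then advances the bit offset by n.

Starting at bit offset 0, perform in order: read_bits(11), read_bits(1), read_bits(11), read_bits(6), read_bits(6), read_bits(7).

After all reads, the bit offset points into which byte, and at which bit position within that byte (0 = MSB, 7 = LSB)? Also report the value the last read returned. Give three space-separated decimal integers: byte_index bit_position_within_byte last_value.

Read 1: bits[0:11] width=11 -> value=497 (bin 00111110001); offset now 11 = byte 1 bit 3; 37 bits remain
Read 2: bits[11:12] width=1 -> value=1 (bin 1); offset now 12 = byte 1 bit 4; 36 bits remain
Read 3: bits[12:23] width=11 -> value=783 (bin 01100001111); offset now 23 = byte 2 bit 7; 25 bits remain
Read 4: bits[23:29] width=6 -> value=6 (bin 000110); offset now 29 = byte 3 bit 5; 19 bits remain
Read 5: bits[29:35] width=6 -> value=62 (bin 111110); offset now 35 = byte 4 bit 3; 13 bits remain
Read 6: bits[35:42] width=7 -> value=112 (bin 1110000); offset now 42 = byte 5 bit 2; 6 bits remain

Answer: 5 2 112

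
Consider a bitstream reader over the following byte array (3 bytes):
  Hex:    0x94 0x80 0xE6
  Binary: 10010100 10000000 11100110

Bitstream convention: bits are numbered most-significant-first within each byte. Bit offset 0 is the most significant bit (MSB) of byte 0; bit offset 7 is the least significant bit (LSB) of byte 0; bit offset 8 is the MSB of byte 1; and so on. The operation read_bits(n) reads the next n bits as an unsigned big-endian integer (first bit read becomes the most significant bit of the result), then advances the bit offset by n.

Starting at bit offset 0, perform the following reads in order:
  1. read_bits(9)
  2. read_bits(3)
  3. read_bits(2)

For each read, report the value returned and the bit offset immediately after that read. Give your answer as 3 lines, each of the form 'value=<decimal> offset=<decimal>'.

Answer: value=297 offset=9
value=0 offset=12
value=0 offset=14

Derivation:
Read 1: bits[0:9] width=9 -> value=297 (bin 100101001); offset now 9 = byte 1 bit 1; 15 bits remain
Read 2: bits[9:12] width=3 -> value=0 (bin 000); offset now 12 = byte 1 bit 4; 12 bits remain
Read 3: bits[12:14] width=2 -> value=0 (bin 00); offset now 14 = byte 1 bit 6; 10 bits remain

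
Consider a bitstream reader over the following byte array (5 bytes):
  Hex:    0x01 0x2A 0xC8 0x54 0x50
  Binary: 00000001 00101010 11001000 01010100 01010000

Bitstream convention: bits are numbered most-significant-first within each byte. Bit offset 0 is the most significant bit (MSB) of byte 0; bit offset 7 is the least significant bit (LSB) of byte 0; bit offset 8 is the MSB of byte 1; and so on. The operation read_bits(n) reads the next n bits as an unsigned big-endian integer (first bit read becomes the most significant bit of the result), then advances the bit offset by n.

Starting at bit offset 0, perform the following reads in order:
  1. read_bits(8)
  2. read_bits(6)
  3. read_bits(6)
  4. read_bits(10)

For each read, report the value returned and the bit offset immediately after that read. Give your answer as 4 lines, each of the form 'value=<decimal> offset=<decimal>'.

Read 1: bits[0:8] width=8 -> value=1 (bin 00000001); offset now 8 = byte 1 bit 0; 32 bits remain
Read 2: bits[8:14] width=6 -> value=10 (bin 001010); offset now 14 = byte 1 bit 6; 26 bits remain
Read 3: bits[14:20] width=6 -> value=44 (bin 101100); offset now 20 = byte 2 bit 4; 20 bits remain
Read 4: bits[20:30] width=10 -> value=533 (bin 1000010101); offset now 30 = byte 3 bit 6; 10 bits remain

Answer: value=1 offset=8
value=10 offset=14
value=44 offset=20
value=533 offset=30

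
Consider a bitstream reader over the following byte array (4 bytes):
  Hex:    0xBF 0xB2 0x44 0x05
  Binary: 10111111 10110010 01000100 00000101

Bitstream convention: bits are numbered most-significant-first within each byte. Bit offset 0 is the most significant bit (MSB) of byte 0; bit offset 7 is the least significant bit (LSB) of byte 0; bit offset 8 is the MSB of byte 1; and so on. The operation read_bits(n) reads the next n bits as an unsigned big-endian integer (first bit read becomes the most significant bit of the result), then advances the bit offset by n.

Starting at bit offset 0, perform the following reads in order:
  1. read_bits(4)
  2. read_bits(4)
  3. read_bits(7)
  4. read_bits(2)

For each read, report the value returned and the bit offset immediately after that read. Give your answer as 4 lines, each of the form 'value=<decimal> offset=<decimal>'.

Read 1: bits[0:4] width=4 -> value=11 (bin 1011); offset now 4 = byte 0 bit 4; 28 bits remain
Read 2: bits[4:8] width=4 -> value=15 (bin 1111); offset now 8 = byte 1 bit 0; 24 bits remain
Read 3: bits[8:15] width=7 -> value=89 (bin 1011001); offset now 15 = byte 1 bit 7; 17 bits remain
Read 4: bits[15:17] width=2 -> value=0 (bin 00); offset now 17 = byte 2 bit 1; 15 bits remain

Answer: value=11 offset=4
value=15 offset=8
value=89 offset=15
value=0 offset=17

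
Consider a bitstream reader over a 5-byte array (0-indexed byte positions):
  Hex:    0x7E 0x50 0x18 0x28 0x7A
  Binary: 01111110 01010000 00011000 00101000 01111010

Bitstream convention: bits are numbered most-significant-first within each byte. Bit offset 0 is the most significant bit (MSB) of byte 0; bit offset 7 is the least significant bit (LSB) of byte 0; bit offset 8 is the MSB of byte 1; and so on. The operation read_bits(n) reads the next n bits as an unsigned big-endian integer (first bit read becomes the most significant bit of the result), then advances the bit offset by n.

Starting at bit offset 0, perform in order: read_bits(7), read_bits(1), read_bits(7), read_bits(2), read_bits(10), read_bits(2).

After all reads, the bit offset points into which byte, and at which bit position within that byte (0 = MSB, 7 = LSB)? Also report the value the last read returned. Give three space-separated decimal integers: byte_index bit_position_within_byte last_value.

Answer: 3 5 1

Derivation:
Read 1: bits[0:7] width=7 -> value=63 (bin 0111111); offset now 7 = byte 0 bit 7; 33 bits remain
Read 2: bits[7:8] width=1 -> value=0 (bin 0); offset now 8 = byte 1 bit 0; 32 bits remain
Read 3: bits[8:15] width=7 -> value=40 (bin 0101000); offset now 15 = byte 1 bit 7; 25 bits remain
Read 4: bits[15:17] width=2 -> value=0 (bin 00); offset now 17 = byte 2 bit 1; 23 bits remain
Read 5: bits[17:27] width=10 -> value=193 (bin 0011000001); offset now 27 = byte 3 bit 3; 13 bits remain
Read 6: bits[27:29] width=2 -> value=1 (bin 01); offset now 29 = byte 3 bit 5; 11 bits remain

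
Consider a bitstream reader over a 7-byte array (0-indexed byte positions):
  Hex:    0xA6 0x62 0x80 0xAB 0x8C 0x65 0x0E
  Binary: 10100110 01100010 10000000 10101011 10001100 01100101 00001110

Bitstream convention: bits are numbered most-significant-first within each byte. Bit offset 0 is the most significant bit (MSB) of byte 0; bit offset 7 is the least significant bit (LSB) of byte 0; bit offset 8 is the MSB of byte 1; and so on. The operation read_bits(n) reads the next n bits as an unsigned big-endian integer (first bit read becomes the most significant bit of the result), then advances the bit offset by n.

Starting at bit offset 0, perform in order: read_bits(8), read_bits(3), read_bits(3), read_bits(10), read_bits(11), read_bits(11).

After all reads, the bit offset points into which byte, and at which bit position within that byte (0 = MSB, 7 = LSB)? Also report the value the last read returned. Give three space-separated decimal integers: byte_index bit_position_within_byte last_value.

Answer: 5 6 793

Derivation:
Read 1: bits[0:8] width=8 -> value=166 (bin 10100110); offset now 8 = byte 1 bit 0; 48 bits remain
Read 2: bits[8:11] width=3 -> value=3 (bin 011); offset now 11 = byte 1 bit 3; 45 bits remain
Read 3: bits[11:14] width=3 -> value=0 (bin 000); offset now 14 = byte 1 bit 6; 42 bits remain
Read 4: bits[14:24] width=10 -> value=640 (bin 1010000000); offset now 24 = byte 3 bit 0; 32 bits remain
Read 5: bits[24:35] width=11 -> value=1372 (bin 10101011100); offset now 35 = byte 4 bit 3; 21 bits remain
Read 6: bits[35:46] width=11 -> value=793 (bin 01100011001); offset now 46 = byte 5 bit 6; 10 bits remain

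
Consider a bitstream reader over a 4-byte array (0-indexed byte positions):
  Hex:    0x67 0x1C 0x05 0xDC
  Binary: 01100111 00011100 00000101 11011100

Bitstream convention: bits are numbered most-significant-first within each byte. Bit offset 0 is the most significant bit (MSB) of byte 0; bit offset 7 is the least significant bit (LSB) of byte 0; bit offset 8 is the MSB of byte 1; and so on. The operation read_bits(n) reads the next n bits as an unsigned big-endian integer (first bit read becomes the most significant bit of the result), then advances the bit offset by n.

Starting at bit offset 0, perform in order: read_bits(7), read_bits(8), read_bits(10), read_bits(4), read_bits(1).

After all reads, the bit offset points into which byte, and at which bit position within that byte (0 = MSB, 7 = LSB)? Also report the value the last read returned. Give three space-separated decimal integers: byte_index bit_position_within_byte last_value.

Read 1: bits[0:7] width=7 -> value=51 (bin 0110011); offset now 7 = byte 0 bit 7; 25 bits remain
Read 2: bits[7:15] width=8 -> value=142 (bin 10001110); offset now 15 = byte 1 bit 7; 17 bits remain
Read 3: bits[15:25] width=10 -> value=11 (bin 0000001011); offset now 25 = byte 3 bit 1; 7 bits remain
Read 4: bits[25:29] width=4 -> value=11 (bin 1011); offset now 29 = byte 3 bit 5; 3 bits remain
Read 5: bits[29:30] width=1 -> value=1 (bin 1); offset now 30 = byte 3 bit 6; 2 bits remain

Answer: 3 6 1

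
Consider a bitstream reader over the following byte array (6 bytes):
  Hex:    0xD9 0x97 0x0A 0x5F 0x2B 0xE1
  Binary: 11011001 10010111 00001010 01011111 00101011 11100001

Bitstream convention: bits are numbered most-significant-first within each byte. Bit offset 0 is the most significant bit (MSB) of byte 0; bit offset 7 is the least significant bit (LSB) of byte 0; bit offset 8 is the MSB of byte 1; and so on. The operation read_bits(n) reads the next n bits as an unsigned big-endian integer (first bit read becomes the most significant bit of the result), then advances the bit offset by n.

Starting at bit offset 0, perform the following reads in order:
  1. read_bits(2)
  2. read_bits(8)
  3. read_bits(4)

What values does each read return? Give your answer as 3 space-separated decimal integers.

Answer: 3 102 5

Derivation:
Read 1: bits[0:2] width=2 -> value=3 (bin 11); offset now 2 = byte 0 bit 2; 46 bits remain
Read 2: bits[2:10] width=8 -> value=102 (bin 01100110); offset now 10 = byte 1 bit 2; 38 bits remain
Read 3: bits[10:14] width=4 -> value=5 (bin 0101); offset now 14 = byte 1 bit 6; 34 bits remain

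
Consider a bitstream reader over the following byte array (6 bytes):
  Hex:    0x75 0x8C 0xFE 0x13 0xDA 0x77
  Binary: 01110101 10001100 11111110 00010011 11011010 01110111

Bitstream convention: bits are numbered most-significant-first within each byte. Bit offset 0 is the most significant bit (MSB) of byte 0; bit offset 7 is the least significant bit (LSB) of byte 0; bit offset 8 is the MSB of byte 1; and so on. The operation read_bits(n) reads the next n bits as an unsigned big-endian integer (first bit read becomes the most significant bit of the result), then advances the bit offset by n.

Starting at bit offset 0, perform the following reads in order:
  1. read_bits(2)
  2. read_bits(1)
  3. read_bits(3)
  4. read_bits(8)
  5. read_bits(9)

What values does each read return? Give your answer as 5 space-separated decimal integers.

Answer: 1 1 5 99 127

Derivation:
Read 1: bits[0:2] width=2 -> value=1 (bin 01); offset now 2 = byte 0 bit 2; 46 bits remain
Read 2: bits[2:3] width=1 -> value=1 (bin 1); offset now 3 = byte 0 bit 3; 45 bits remain
Read 3: bits[3:6] width=3 -> value=5 (bin 101); offset now 6 = byte 0 bit 6; 42 bits remain
Read 4: bits[6:14] width=8 -> value=99 (bin 01100011); offset now 14 = byte 1 bit 6; 34 bits remain
Read 5: bits[14:23] width=9 -> value=127 (bin 001111111); offset now 23 = byte 2 bit 7; 25 bits remain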